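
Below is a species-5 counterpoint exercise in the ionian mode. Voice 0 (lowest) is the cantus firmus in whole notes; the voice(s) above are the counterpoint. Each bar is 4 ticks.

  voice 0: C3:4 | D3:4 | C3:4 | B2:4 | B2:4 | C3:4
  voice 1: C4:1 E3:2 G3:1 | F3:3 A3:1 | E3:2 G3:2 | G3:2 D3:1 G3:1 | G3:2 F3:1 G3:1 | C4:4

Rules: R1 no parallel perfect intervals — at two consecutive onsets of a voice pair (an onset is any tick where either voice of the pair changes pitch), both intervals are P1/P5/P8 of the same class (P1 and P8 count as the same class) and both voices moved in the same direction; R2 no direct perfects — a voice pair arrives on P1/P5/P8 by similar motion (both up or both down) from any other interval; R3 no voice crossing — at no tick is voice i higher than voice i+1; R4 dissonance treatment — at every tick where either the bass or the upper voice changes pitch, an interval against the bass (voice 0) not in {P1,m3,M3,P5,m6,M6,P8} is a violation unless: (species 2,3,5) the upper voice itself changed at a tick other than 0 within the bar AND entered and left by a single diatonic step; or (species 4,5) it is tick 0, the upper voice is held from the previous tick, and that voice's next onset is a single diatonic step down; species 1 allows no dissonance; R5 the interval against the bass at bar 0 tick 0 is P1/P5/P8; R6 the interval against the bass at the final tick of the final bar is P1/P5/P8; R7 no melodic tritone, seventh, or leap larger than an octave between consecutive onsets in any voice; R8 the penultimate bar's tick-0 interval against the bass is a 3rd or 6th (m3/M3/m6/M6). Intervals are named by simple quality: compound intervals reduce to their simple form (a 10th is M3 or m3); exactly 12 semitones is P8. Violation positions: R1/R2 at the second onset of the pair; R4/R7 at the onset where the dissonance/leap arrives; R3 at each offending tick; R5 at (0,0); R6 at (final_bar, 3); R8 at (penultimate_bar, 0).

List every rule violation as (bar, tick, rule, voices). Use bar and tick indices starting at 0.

(5, 0, R2, (0, 1))

bar 0: v0=C3 v1=C4 downbeat P8
bar 1: v0=D3 v1=F3 downbeat m3
bar 2: v0=C3 v1=E3 downbeat M3
bar 3: v0=B2 v1=G3 downbeat m6
bar 4: v0=B2 v1=G3 downbeat m6
bar 5: v0=C3 v1=C4 downbeat P8
  -> R2 @ bar 5 tick 0 v(0, 1): B2/G3 m6 -> C3/C4 P8 similar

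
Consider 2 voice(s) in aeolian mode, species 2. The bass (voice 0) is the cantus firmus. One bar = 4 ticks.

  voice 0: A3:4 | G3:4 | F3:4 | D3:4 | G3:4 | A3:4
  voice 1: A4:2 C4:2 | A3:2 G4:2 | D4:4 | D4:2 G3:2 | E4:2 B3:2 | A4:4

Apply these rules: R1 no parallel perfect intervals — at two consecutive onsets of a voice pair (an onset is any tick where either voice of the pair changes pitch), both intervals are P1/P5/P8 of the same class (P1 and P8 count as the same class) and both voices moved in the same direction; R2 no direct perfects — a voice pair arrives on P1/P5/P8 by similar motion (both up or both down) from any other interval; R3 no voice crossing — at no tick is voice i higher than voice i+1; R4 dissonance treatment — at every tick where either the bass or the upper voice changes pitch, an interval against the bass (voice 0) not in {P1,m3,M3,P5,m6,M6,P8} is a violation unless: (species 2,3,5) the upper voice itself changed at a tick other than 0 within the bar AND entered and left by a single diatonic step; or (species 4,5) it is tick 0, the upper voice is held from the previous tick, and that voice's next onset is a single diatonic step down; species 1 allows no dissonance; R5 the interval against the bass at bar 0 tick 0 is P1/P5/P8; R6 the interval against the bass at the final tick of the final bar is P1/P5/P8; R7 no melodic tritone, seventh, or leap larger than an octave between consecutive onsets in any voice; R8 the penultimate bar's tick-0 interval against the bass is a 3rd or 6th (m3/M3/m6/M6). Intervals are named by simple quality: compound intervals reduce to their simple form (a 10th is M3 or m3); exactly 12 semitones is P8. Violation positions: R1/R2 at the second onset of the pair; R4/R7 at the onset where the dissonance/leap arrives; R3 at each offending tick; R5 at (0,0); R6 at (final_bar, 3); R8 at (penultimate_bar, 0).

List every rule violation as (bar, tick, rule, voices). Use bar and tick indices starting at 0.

(1, 0, R4, (0, 1))
(1, 2, R7, (1,))
(3, 2, R4, (0, 1))
(5, 0, R2, (0, 1))
(5, 0, R7, (1,))

bar 0: v0=A3 v1=A4 downbeat P8
bar 1: v0=G3 v1=A3 downbeat M2
bar 2: v0=F3 v1=D4 downbeat M6
bar 3: v0=D3 v1=D4 downbeat P8
bar 4: v0=G3 v1=E4 downbeat M6
bar 5: v0=A3 v1=A4 downbeat P8
  -> R4 @ bar 1 tick 0 v(0, 1): G3/A3 M2 untreated
  -> R7 @ bar 1 tick 2 v(1,): A3->G4 leap 10st
  -> R4 @ bar 3 tick 2 v(0, 1): D3/G3 P4 untreated
  -> R2 @ bar 5 tick 0 v(0, 1): G3/B3 M3 -> A3/A4 P8 similar
  -> R7 @ bar 5 tick 0 v(1,): B3->A4 leap 10st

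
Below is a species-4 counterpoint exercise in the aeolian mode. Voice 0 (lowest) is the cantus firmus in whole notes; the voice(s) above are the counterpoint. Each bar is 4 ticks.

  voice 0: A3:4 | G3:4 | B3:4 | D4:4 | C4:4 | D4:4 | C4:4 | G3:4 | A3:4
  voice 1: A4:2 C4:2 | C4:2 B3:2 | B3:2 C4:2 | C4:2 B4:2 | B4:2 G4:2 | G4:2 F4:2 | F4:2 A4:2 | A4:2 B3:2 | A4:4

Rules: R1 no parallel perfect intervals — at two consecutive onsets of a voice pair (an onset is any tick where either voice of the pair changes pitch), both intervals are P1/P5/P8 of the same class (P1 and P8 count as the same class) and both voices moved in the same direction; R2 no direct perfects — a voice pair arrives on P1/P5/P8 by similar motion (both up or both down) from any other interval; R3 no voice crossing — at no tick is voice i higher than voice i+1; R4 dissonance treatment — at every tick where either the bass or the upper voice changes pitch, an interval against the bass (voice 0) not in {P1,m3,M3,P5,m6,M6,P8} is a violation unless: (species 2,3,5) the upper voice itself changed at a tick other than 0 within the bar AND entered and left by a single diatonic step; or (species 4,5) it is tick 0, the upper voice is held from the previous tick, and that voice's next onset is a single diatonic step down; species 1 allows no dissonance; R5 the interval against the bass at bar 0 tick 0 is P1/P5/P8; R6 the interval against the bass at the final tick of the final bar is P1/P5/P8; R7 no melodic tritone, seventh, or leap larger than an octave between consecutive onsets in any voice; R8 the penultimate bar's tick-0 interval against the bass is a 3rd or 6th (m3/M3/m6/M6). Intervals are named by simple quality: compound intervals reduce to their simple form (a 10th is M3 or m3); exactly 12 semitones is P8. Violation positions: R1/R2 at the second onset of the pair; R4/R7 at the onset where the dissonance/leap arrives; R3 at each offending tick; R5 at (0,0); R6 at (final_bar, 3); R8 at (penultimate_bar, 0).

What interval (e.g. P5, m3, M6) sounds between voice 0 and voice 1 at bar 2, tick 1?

voice 0=B3 voice 1=B3 -> P1

P1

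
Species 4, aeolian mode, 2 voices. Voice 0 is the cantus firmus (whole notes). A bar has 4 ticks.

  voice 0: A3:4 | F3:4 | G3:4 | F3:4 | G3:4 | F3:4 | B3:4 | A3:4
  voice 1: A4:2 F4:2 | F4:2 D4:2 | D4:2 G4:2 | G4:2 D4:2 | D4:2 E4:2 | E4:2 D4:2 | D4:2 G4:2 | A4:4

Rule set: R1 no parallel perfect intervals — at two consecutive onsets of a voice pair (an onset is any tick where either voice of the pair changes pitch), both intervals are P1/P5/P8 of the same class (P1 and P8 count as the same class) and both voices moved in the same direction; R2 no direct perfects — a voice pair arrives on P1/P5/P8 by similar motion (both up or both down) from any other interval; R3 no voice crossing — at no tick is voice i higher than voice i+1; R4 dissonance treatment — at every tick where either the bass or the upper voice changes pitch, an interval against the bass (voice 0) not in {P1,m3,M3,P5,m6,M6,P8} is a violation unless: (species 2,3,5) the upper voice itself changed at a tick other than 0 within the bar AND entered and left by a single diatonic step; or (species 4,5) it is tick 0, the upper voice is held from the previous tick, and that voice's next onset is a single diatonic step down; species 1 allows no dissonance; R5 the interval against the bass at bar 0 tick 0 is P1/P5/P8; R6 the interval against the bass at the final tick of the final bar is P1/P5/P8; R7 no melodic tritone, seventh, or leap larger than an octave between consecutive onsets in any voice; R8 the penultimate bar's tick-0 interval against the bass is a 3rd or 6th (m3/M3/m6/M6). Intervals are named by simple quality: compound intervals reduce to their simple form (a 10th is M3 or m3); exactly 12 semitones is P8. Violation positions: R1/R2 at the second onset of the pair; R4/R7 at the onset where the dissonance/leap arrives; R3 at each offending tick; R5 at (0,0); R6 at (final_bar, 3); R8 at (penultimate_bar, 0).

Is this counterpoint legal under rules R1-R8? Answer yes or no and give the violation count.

No (2 violations)

bar 0: v0=A3 v1=A4 (P8)
bar 1: v0=F3 v1=F4 (P8)
bar 2: v0=G3 v1=D4 (P5)
bar 3: v0=F3 v1=G4 (M2)
bar 4: v0=G3 v1=D4 (P5)
bar 5: v0=F3 v1=E4 (M7)
bar 6: v0=B3 v1=D4 (m3)
bar 7: v0=A3 v1=A4 (P8)
  R4 @ bar3.0: F3/G4 M2 untreated
  R7 @ bar6.0: F3->B3 leap 6st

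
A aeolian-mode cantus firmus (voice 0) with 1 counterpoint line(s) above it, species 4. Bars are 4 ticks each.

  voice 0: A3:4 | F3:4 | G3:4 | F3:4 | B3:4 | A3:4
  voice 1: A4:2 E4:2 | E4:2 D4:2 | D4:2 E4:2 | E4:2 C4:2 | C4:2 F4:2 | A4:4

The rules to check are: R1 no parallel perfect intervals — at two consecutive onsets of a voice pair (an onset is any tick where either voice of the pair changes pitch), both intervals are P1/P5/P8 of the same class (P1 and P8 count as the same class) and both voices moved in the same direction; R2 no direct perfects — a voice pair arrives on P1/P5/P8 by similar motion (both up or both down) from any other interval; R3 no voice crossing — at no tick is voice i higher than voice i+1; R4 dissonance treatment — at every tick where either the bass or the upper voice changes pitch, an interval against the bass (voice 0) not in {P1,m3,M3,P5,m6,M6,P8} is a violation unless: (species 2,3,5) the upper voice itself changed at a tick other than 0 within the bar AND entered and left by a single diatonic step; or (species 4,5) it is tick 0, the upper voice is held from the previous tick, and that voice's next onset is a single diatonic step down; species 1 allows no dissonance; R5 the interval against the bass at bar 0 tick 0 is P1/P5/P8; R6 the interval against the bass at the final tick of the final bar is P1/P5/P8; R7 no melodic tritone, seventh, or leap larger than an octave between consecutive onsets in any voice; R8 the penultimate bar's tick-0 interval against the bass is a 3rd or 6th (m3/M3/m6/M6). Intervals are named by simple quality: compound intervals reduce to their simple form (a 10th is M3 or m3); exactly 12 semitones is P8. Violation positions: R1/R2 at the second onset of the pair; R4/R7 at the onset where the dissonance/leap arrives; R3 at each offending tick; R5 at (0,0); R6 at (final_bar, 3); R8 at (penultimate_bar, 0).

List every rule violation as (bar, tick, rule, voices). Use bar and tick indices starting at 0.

(3, 0, R4, (0, 1))
(4, 0, R4, (0, 1))
(4, 0, R7, (0,))
(4, 0, R8, (0, 1))
(4, 2, R4, (0, 1))

bar 0: v0=A3 v1=A4 downbeat P8
bar 1: v0=F3 v1=E4 downbeat M7
bar 2: v0=G3 v1=D4 downbeat P5
bar 3: v0=F3 v1=E4 downbeat M7
bar 4: v0=B3 v1=C4 downbeat m2
bar 5: v0=A3 v1=A4 downbeat P8
  -> R4 @ bar 3 tick 0 v(0, 1): F3/E4 M7 untreated
  -> R4 @ bar 4 tick 0 v(0, 1): B3/C4 m2 untreated
  -> R7 @ bar 4 tick 0 v(0,): F3->B3 leap 6st
  -> R8 @ bar 4 tick 0 v(0, 1): penult m2 not 3rd/6th
  -> R4 @ bar 4 tick 2 v(0, 1): B3/F4 TT untreated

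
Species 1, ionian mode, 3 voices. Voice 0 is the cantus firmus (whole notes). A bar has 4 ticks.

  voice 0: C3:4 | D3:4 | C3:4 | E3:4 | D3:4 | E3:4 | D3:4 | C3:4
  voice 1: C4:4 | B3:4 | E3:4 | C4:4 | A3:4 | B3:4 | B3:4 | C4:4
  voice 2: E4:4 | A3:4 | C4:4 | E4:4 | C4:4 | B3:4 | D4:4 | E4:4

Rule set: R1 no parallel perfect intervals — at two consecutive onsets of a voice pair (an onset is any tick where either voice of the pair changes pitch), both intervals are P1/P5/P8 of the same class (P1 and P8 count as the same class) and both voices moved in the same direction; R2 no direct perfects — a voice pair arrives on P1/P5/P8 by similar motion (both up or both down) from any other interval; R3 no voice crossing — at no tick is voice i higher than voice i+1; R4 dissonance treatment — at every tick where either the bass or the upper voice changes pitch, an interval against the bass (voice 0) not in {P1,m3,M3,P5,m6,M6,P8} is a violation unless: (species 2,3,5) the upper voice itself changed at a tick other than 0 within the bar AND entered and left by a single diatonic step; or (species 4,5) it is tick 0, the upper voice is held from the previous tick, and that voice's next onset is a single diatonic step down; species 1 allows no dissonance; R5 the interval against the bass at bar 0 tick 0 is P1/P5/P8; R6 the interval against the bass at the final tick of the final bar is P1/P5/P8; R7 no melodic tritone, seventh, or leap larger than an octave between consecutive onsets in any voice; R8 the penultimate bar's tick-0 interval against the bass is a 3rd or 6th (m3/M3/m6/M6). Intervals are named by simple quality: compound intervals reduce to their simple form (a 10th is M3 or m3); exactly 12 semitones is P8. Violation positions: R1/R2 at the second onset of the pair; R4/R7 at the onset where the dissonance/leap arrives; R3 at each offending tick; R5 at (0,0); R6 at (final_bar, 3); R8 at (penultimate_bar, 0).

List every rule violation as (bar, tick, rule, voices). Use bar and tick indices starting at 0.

(0, 0, R5, (0, 2))
(1, 0, R3, (1, 2))
(1, 1, R3, (1, 2))
(1, 2, R3, (1, 2))
(1, 3, R3, (1, 2))
(3, 0, R1, (0, 2))
(4, 0, R2, (0, 1))
(4, 0, R4, (0, 2))
(5, 0, R1, (0, 1))
(6, 0, R8, (0, 2))
(7, 3, R6, (0, 2))

bar 0: v0=C3 v1=C4 v2=E4 downbeat M3
bar 1: v0=D3 v1=B3 v2=A3 downbeat P5
bar 2: v0=C3 v1=E3 v2=C4 downbeat P8
bar 3: v0=E3 v1=C4 v2=E4 downbeat P8
bar 4: v0=D3 v1=A3 v2=C4 downbeat m7
bar 5: v0=E3 v1=B3 v2=B3 downbeat P5
bar 6: v0=D3 v1=B3 v2=D4 downbeat P8
bar 7: v0=C3 v1=C4 v2=E4 downbeat M3
  -> R5 @ bar 0 tick 0 v(0, 2): opens on M3
  -> R3 @ bar 1 tick 0 v(1, 2): B3 above A3
  -> R3 @ bar 1 tick 1 v(1, 2): B3 above A3
  -> R3 @ bar 1 tick 2 v(1, 2): B3 above A3
  -> R3 @ bar 1 tick 3 v(1, 2): B3 above A3
  -> R1 @ bar 3 tick 0 v(0, 2): C3/C4 P8 -> E3/E4 P8 similar
  -> R2 @ bar 4 tick 0 v(0, 1): E3/C4 m6 -> D3/A3 P5 similar
  -> R4 @ bar 4 tick 0 v(0, 2): D3/C4 m7 untreated
  -> R1 @ bar 5 tick 0 v(0, 1): D3/A3 P5 -> E3/B3 P5 similar
  -> R8 @ bar 6 tick 0 v(0, 2): penult P8 not 3rd/6th
  -> R6 @ bar 7 tick 3 v(0, 2): closes on M3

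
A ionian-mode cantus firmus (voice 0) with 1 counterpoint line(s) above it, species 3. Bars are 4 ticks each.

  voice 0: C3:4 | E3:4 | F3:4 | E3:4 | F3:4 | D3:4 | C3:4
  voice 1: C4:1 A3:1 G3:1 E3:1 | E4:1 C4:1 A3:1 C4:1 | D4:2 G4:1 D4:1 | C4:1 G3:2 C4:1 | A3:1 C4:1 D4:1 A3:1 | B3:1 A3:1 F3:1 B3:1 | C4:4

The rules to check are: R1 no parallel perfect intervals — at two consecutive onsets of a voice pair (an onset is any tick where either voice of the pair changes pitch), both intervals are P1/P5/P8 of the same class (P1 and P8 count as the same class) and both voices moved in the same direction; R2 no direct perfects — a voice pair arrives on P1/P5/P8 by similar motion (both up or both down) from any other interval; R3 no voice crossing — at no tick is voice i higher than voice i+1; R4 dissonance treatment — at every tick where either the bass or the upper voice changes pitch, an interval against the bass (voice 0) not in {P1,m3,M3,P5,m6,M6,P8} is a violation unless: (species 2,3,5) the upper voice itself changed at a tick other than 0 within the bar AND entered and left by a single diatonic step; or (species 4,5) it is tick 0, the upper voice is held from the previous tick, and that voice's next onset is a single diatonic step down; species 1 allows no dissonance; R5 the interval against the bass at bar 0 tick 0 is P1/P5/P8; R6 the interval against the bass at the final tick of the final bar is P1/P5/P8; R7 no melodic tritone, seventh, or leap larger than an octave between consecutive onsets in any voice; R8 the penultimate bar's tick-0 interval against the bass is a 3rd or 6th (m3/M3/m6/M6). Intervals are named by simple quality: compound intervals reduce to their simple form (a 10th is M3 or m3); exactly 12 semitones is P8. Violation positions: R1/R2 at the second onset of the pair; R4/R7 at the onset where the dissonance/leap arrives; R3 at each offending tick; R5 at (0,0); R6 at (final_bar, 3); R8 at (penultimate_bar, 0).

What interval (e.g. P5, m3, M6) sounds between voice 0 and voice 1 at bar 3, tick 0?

voice 0=E3 voice 1=C4 -> m6

m6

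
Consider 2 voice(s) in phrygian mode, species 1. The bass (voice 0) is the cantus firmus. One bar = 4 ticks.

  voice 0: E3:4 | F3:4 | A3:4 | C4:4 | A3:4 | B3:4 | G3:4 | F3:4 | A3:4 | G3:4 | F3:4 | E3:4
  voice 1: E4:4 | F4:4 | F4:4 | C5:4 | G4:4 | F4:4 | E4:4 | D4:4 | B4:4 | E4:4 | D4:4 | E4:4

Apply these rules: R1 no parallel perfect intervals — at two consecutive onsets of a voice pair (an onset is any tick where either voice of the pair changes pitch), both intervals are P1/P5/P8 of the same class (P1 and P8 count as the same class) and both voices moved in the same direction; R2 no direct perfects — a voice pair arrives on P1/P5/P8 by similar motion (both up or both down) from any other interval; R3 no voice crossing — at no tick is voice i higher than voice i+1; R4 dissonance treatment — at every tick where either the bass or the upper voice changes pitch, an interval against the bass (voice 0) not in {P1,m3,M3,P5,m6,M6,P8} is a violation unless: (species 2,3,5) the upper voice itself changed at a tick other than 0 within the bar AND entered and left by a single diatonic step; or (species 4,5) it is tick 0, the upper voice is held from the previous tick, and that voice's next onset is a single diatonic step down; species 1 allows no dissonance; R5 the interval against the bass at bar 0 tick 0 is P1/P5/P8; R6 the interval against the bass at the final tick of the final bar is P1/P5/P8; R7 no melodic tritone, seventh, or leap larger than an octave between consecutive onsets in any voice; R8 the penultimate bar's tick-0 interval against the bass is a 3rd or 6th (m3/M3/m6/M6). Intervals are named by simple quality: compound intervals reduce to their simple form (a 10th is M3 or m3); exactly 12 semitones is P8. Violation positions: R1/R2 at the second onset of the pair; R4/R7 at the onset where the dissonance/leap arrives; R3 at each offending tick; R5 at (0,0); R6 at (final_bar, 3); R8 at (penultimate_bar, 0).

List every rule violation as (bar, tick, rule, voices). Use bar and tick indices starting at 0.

bar 0: v0=E3 v1=E4 downbeat P8
bar 1: v0=F3 v1=F4 downbeat P8
bar 2: v0=A3 v1=F4 downbeat m6
bar 3: v0=C4 v1=C5 downbeat P8
bar 4: v0=A3 v1=G4 downbeat m7
bar 5: v0=B3 v1=F4 downbeat TT
bar 6: v0=G3 v1=E4 downbeat M6
bar 7: v0=F3 v1=D4 downbeat M6
bar 8: v0=A3 v1=B4 downbeat M2
bar 9: v0=G3 v1=E4 downbeat M6
bar 10: v0=F3 v1=D4 downbeat M6
bar 11: v0=E3 v1=E4 downbeat P8
  -> R1 @ bar 1 tick 0 v(0, 1): E3/E4 P8 -> F3/F4 P8 similar
  -> R2 @ bar 3 tick 0 v(0, 1): A3/F4 m6 -> C4/C5 P8 similar
  -> R4 @ bar 4 tick 0 v(0, 1): A3/G4 m7 untreated
  -> R4 @ bar 5 tick 0 v(0, 1): B3/F4 TT untreated
  -> R4 @ bar 8 tick 0 v(0, 1): A3/B4 M2 untreated

(1, 0, R1, (0, 1))
(3, 0, R2, (0, 1))
(4, 0, R4, (0, 1))
(5, 0, R4, (0, 1))
(8, 0, R4, (0, 1))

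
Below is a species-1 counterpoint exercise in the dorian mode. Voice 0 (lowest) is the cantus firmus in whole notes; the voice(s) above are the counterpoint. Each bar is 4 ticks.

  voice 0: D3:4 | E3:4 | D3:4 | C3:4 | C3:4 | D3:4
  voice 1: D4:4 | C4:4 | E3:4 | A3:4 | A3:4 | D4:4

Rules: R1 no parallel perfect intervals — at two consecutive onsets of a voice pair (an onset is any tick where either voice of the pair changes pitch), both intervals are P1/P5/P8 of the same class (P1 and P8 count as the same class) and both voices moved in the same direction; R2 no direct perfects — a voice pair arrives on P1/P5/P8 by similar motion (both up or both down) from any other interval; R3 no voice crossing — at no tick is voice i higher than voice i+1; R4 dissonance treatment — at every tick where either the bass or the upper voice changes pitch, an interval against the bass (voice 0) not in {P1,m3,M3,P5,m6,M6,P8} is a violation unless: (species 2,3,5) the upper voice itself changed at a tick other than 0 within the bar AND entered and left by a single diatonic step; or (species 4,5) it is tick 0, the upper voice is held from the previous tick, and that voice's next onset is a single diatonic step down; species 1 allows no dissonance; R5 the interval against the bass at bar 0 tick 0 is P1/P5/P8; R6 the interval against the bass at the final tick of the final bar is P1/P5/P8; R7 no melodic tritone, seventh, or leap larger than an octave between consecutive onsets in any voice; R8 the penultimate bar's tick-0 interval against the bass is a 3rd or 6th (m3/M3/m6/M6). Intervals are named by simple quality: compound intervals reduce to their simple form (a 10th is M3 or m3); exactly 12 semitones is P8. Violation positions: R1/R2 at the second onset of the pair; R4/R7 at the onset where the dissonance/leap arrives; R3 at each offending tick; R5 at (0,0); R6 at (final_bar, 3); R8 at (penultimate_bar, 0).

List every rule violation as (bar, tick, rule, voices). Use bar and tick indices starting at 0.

bar 0: v0=D3 v1=D4 downbeat P8
bar 1: v0=E3 v1=C4 downbeat m6
bar 2: v0=D3 v1=E3 downbeat M2
bar 3: v0=C3 v1=A3 downbeat M6
bar 4: v0=C3 v1=A3 downbeat M6
bar 5: v0=D3 v1=D4 downbeat P8
  -> R4 @ bar 2 tick 0 v(0, 1): D3/E3 M2 untreated
  -> R2 @ bar 5 tick 0 v(0, 1): C3/A3 M6 -> D3/D4 P8 similar

(2, 0, R4, (0, 1))
(5, 0, R2, (0, 1))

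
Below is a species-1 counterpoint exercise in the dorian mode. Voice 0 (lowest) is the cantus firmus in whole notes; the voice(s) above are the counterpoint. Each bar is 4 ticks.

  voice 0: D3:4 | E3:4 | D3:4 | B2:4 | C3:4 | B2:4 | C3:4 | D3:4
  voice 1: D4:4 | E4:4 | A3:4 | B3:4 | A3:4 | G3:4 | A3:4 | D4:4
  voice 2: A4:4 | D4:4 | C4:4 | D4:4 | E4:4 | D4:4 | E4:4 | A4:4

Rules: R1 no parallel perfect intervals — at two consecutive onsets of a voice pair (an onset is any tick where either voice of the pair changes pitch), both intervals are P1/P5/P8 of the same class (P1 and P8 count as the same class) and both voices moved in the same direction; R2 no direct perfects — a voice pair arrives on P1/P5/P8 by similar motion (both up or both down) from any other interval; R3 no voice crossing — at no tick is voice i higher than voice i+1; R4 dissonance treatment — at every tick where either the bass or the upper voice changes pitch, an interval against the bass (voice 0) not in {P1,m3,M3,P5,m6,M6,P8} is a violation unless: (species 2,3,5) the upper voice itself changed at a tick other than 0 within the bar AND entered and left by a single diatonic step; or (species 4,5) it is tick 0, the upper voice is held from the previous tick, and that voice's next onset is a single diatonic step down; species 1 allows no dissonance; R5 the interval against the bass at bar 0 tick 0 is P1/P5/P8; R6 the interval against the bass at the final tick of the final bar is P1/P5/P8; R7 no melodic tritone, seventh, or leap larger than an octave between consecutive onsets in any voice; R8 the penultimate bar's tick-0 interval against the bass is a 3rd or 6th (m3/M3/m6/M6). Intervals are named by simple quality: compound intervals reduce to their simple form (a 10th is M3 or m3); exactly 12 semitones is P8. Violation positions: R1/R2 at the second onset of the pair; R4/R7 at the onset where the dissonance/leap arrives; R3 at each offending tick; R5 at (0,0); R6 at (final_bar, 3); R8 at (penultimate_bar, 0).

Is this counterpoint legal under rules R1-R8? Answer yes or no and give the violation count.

bar 0: v0=D3 v1=D4 v2=A4 (P5)
bar 1: v0=E3 v1=E4 v2=D4 (m7)
bar 2: v0=D3 v1=A3 v2=C4 (m7)
bar 3: v0=B2 v1=B3 v2=D4 (m3)
bar 4: v0=C3 v1=A3 v2=E4 (M3)
bar 5: v0=B2 v1=G3 v2=D4 (m3)
bar 6: v0=C3 v1=A3 v2=E4 (M3)
bar 7: v0=D3 v1=D4 v2=A4 (P5)
  R1 @ bar1.0: D3/D4 P8 -> E3/E4 P8 similar
  R3 @ bar1.0: E4 above D4
  R4 @ bar1.0: E3/D4 m7 untreated
  R3 @ bar1.1: E4 above D4
  R3 @ bar1.2: E4 above D4
  R3 @ bar1.3: E4 above D4
  R2 @ bar2.0: E3/E4 P8 -> D3/A3 P5 similar
  R4 @ bar2.0: D3/C4 m7 untreated
  R1 @ bar5.0: A3/E4 P5 -> G3/D4 P5 similar
  R1 @ bar6.0: G3/D4 P5 -> A3/E4 P5 similar
  R1 @ bar7.0: A3/E4 P5 -> D4/A4 P5 similar
  R2 @ bar7.0: C3/A3 M6 -> D3/D4 P8 similar
  R2 @ bar7.0: C3/E4 M3 -> D3/A4 P5 similar

No (13 violations)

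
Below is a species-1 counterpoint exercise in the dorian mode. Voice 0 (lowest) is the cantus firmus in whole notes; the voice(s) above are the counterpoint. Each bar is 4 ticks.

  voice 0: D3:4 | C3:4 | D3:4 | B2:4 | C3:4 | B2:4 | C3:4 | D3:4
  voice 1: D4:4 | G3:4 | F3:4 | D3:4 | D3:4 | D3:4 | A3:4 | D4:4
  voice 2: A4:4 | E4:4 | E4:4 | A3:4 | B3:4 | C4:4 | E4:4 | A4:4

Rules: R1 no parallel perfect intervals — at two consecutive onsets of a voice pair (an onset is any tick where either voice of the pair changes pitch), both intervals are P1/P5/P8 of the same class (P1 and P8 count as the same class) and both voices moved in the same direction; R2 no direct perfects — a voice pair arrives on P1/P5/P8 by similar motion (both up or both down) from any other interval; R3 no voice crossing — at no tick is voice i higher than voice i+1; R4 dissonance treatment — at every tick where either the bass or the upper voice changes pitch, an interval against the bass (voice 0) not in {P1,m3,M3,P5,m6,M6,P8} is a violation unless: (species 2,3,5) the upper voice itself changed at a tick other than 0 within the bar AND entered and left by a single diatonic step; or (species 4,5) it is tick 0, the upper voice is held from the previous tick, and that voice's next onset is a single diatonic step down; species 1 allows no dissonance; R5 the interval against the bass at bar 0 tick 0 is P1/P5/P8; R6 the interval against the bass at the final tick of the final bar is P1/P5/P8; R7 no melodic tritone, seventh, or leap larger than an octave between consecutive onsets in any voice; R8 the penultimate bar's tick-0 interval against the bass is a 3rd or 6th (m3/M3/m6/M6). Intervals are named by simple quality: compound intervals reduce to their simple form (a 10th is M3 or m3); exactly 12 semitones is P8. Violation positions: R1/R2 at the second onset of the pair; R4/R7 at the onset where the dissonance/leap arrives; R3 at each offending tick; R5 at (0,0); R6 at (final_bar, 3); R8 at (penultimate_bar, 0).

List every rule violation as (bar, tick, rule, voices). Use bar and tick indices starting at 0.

(1, 0, R2, (0, 1))
(2, 0, R4, (0, 2))
(3, 0, R2, (1, 2))
(3, 0, R4, (0, 2))
(4, 0, R4, (0, 1))
(4, 0, R4, (0, 2))
(5, 0, R4, (0, 2))
(6, 0, R2, (1, 2))
(7, 0, R1, (1, 2))
(7, 0, R2, (0, 1))
(7, 0, R2, (0, 2))

bar 0: v0=D3 v1=D4 v2=A4 downbeat P5
bar 1: v0=C3 v1=G3 v2=E4 downbeat M3
bar 2: v0=D3 v1=F3 v2=E4 downbeat M2
bar 3: v0=B2 v1=D3 v2=A3 downbeat m7
bar 4: v0=C3 v1=D3 v2=B3 downbeat M7
bar 5: v0=B2 v1=D3 v2=C4 downbeat m2
bar 6: v0=C3 v1=A3 v2=E4 downbeat M3
bar 7: v0=D3 v1=D4 v2=A4 downbeat P5
  -> R2 @ bar 1 tick 0 v(0, 1): D3/D4 P8 -> C3/G3 P5 similar
  -> R4 @ bar 2 tick 0 v(0, 2): D3/E4 M2 untreated
  -> R2 @ bar 3 tick 0 v(1, 2): F3/E4 M7 -> D3/A3 P5 similar
  -> R4 @ bar 3 tick 0 v(0, 2): B2/A3 m7 untreated
  -> R4 @ bar 4 tick 0 v(0, 1): C3/D3 M2 untreated
  -> R4 @ bar 4 tick 0 v(0, 2): C3/B3 M7 untreated
  -> R4 @ bar 5 tick 0 v(0, 2): B2/C4 m2 untreated
  -> R2 @ bar 6 tick 0 v(1, 2): D3/C4 m7 -> A3/E4 P5 similar
  -> R1 @ bar 7 tick 0 v(1, 2): A3/E4 P5 -> D4/A4 P5 similar
  -> R2 @ bar 7 tick 0 v(0, 1): C3/A3 M6 -> D3/D4 P8 similar
  -> R2 @ bar 7 tick 0 v(0, 2): C3/E4 M3 -> D3/A4 P5 similar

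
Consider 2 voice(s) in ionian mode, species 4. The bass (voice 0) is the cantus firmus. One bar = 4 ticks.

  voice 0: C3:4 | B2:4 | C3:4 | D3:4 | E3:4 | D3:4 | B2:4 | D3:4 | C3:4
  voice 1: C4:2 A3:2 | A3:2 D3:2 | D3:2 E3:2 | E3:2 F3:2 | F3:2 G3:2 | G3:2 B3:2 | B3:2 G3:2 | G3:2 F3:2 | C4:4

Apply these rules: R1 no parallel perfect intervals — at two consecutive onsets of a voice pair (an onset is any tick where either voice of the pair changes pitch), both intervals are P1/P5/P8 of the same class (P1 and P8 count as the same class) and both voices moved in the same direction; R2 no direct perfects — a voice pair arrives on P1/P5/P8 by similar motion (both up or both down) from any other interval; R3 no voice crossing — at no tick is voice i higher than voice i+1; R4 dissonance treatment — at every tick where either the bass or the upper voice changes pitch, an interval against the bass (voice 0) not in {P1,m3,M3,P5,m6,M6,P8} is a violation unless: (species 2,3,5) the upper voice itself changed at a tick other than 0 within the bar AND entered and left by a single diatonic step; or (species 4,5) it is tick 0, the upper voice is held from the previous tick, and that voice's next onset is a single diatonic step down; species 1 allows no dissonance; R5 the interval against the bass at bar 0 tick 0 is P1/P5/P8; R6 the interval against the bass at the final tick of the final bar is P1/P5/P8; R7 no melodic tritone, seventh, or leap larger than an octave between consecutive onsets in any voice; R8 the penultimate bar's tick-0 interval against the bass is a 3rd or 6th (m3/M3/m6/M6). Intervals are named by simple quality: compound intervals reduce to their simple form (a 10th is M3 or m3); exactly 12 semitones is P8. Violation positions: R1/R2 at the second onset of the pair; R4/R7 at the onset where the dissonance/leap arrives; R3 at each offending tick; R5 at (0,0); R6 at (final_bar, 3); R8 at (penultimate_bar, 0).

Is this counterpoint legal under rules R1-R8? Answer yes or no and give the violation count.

bar 0: v0=C3 v1=C4 (P8)
bar 1: v0=B2 v1=A3 (m7)
bar 2: v0=C3 v1=D3 (M2)
bar 3: v0=D3 v1=E3 (M2)
bar 4: v0=E3 v1=F3 (m2)
bar 5: v0=D3 v1=G3 (P4)
bar 6: v0=B2 v1=B3 (P8)
bar 7: v0=D3 v1=G3 (P4)
bar 8: v0=C3 v1=C4 (P8)
  R4 @ bar1.0: B2/A3 m7 untreated
  R4 @ bar2.0: C3/D3 M2 untreated
  R4 @ bar3.0: D3/E3 M2 untreated
  R4 @ bar4.0: E3/F3 m2 untreated
  R4 @ bar5.0: D3/G3 P4 untreated
  R8 @ bar7.0: penult P4 not 3rd/6th

No (6 violations)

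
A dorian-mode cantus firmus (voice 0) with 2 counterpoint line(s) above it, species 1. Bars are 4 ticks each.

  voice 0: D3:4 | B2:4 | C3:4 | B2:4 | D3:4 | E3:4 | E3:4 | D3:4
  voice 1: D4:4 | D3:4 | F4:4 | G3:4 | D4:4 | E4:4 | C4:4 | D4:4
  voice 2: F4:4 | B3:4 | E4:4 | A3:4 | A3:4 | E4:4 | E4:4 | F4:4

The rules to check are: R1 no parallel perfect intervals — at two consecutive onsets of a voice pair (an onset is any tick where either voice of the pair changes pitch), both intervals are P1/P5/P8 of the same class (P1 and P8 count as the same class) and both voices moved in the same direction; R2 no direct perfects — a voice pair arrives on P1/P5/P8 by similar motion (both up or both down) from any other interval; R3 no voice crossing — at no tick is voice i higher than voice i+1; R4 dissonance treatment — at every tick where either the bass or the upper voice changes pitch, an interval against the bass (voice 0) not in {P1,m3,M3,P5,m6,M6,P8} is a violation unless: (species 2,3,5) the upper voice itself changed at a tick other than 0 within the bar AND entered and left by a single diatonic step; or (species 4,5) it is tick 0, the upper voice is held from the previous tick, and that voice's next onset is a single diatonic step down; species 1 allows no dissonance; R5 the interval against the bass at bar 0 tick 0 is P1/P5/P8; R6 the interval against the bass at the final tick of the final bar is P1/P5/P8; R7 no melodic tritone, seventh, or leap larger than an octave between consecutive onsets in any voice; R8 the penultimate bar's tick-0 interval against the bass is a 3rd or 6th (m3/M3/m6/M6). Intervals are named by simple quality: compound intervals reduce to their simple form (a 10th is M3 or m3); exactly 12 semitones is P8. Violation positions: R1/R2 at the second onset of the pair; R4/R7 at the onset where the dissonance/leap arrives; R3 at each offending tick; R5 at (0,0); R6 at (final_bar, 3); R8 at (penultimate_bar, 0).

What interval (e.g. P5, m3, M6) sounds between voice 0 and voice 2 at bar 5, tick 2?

P8

voice 0=E3 voice 2=E4 -> P8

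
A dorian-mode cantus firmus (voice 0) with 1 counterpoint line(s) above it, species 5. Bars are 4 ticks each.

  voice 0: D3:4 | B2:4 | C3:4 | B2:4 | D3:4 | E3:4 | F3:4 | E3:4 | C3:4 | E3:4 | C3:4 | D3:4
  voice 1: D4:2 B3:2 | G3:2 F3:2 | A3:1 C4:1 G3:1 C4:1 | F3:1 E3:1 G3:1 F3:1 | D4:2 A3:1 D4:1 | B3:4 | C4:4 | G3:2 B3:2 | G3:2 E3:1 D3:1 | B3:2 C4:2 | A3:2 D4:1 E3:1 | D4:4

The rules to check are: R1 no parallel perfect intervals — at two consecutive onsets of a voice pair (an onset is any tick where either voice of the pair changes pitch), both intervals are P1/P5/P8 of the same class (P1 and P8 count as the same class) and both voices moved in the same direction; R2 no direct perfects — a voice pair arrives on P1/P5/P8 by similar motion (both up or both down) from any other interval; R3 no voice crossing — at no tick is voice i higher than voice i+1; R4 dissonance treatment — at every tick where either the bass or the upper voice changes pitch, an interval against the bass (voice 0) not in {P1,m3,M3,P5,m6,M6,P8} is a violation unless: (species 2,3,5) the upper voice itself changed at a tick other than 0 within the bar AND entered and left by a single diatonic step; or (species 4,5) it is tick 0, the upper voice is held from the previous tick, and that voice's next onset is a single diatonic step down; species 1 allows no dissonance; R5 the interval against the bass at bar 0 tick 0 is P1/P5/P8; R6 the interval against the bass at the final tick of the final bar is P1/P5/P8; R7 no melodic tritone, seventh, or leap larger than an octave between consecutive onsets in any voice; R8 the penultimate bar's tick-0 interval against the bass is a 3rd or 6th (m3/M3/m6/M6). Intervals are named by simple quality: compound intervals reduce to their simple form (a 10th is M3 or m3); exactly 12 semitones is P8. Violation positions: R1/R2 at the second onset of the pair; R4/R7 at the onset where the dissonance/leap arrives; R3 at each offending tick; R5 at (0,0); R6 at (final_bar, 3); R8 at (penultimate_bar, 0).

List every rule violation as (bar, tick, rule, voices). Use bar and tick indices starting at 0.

bar 0: v0=D3 v1=D4 downbeat P8
bar 1: v0=B2 v1=G3 downbeat m6
bar 2: v0=C3 v1=A3 downbeat M6
bar 3: v0=B2 v1=F3 downbeat TT
bar 4: v0=D3 v1=D4 downbeat P8
bar 5: v0=E3 v1=B3 downbeat P5
bar 6: v0=F3 v1=C4 downbeat P5
bar 7: v0=E3 v1=G3 downbeat m3
bar 8: v0=C3 v1=G3 downbeat P5
bar 9: v0=E3 v1=B3 downbeat P5
bar 10: v0=C3 v1=A3 downbeat M6
bar 11: v0=D3 v1=D4 downbeat P8
  -> R4 @ bar 1 tick 2 v(0, 1): B2/F3 TT untreated
  -> R4 @ bar 3 tick 0 v(0, 1): B2/F3 TT untreated
  -> R4 @ bar 3 tick 1 v(0, 1): B2/E3 P4 untreated
  -> R4 @ bar 3 tick 3 v(0, 1): B2/F3 TT untreated
  -> R2 @ bar 4 tick 0 v(0, 1): B2/F3 TT -> D3/D4 P8 similar
  -> R1 @ bar 6 tick 0 v(0, 1): E3/B3 P5 -> F3/C4 P5 similar
  -> R1 @ bar 8 tick 0 v(0, 1): E3/B3 P5 -> C3/G3 P5 similar
  -> R4 @ bar 8 tick 3 v(0, 1): C3/D3 M2 untreated
  -> R2 @ bar 9 tick 0 v(0, 1): C3/D3 M2 -> E3/B3 P5 similar
  -> R4 @ bar 10 tick 2 v(0, 1): C3/D4 M2 untreated
  -> R7 @ bar 10 tick 3 v(1,): D4->E3 leap 10st
  -> R2 @ bar 11 tick 0 v(0, 1): C3/E3 M3 -> D3/D4 P8 similar
  -> R7 @ bar 11 tick 0 v(1,): E3->D4 leap 10st

(1, 2, R4, (0, 1))
(3, 0, R4, (0, 1))
(3, 1, R4, (0, 1))
(3, 3, R4, (0, 1))
(4, 0, R2, (0, 1))
(6, 0, R1, (0, 1))
(8, 0, R1, (0, 1))
(8, 3, R4, (0, 1))
(9, 0, R2, (0, 1))
(10, 2, R4, (0, 1))
(10, 3, R7, (1,))
(11, 0, R2, (0, 1))
(11, 0, R7, (1,))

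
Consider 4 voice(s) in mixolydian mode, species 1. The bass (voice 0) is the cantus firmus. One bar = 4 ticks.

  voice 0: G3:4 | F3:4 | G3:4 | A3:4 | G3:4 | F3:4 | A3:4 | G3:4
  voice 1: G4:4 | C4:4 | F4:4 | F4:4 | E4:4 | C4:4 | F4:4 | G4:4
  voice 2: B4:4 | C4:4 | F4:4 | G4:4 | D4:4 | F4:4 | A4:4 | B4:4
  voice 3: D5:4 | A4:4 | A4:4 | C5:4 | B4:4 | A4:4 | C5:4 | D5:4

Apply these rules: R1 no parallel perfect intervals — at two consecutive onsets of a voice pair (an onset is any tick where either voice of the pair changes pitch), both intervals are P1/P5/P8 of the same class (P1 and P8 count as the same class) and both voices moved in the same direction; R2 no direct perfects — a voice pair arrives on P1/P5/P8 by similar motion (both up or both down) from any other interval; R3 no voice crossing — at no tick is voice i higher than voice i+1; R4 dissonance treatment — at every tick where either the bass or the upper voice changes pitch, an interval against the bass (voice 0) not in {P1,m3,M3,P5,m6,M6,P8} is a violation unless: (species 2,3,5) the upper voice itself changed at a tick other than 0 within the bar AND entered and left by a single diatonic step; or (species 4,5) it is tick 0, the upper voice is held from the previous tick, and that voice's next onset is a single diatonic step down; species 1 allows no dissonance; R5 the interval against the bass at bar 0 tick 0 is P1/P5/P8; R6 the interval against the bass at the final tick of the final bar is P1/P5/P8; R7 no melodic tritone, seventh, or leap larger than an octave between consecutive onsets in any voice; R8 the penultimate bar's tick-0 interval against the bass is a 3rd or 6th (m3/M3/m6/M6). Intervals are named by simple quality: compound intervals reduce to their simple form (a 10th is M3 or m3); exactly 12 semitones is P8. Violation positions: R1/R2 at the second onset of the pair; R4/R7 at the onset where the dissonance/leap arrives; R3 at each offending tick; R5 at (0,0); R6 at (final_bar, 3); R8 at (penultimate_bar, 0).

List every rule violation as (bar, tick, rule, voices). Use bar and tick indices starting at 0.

bar 0: v0=G3 v1=G4 v2=B4 v3=D5 downbeat P5
bar 1: v0=F3 v1=C4 v2=C4 v3=A4 downbeat M3
bar 2: v0=G3 v1=F4 v2=F4 v3=A4 downbeat M2
bar 3: v0=A3 v1=F4 v2=G4 v3=C5 downbeat m3
bar 4: v0=G3 v1=E4 v2=D4 v3=B4 downbeat M3
bar 5: v0=F3 v1=C4 v2=F4 v3=A4 downbeat M3
bar 6: v0=A3 v1=F4 v2=A4 v3=C5 downbeat m3
bar 7: v0=G3 v1=G4 v2=B4 v3=D5 downbeat P5
  -> R5 @ bar 0 tick 0 v(0, 2): opens on M3
  -> R2 @ bar 1 tick 0 v(0, 1): G3/G4 P8 -> F3/C4 P5 similar
  -> R2 @ bar 1 tick 0 v(0, 2): G3/B4 M3 -> F3/C4 P5 similar
  -> R2 @ bar 1 tick 0 v(1, 2): G4/B4 M3 -> C4/C4 P1 similar
  -> R7 @ bar 1 tick 0 v(2,): B4->C4 leap 11st
  -> R1 @ bar 2 tick 0 v(1, 2): C4/C4 P1 -> F4/F4 P1 similar
  -> R4 @ bar 2 tick 0 v(0, 1): G3/F4 m7 untreated
  -> R4 @ bar 2 tick 0 v(0, 2): G3/F4 m7 untreated
  -> R4 @ bar 2 tick 0 v(0, 3): G3/A4 M2 untreated
  -> R4 @ bar 3 tick 0 v(0, 2): A3/G4 m7 untreated
  -> R1 @ bar 4 tick 0 v(1, 3): F4/C5 P5 -> E4/B4 P5 similar
  -> R2 @ bar 4 tick 0 v(0, 2): A3/G4 m7 -> G3/D4 P5 similar
  -> R3 @ bar 4 tick 0 v(1, 2): E4 above D4
  -> R3 @ bar 4 tick 1 v(1, 2): E4 above D4
  -> R3 @ bar 4 tick 2 v(1, 2): E4 above D4
  -> R3 @ bar 4 tick 3 v(1, 2): E4 above D4
  -> R2 @ bar 5 tick 0 v(0, 1): G3/E4 M6 -> F3/C4 P5 similar
  -> R1 @ bar 6 tick 0 v(0, 2): F3/F4 P8 -> A3/A4 P8 similar
  -> R2 @ bar 6 tick 0 v(1, 3): C4/A4 M6 -> F4/C5 P5 similar
  -> R8 @ bar 6 tick 0 v(0, 2): penult P8 not 3rd/6th
  -> R1 @ bar 7 tick 0 v(1, 3): F4/C5 P5 -> G4/D5 P5 similar
  -> R6 @ bar 7 tick 3 v(0, 2): closes on M3

(0, 0, R5, (0, 2))
(1, 0, R2, (0, 1))
(1, 0, R2, (0, 2))
(1, 0, R2, (1, 2))
(1, 0, R7, (2,))
(2, 0, R1, (1, 2))
(2, 0, R4, (0, 1))
(2, 0, R4, (0, 2))
(2, 0, R4, (0, 3))
(3, 0, R4, (0, 2))
(4, 0, R1, (1, 3))
(4, 0, R2, (0, 2))
(4, 0, R3, (1, 2))
(4, 1, R3, (1, 2))
(4, 2, R3, (1, 2))
(4, 3, R3, (1, 2))
(5, 0, R2, (0, 1))
(6, 0, R1, (0, 2))
(6, 0, R2, (1, 3))
(6, 0, R8, (0, 2))
(7, 0, R1, (1, 3))
(7, 3, R6, (0, 2))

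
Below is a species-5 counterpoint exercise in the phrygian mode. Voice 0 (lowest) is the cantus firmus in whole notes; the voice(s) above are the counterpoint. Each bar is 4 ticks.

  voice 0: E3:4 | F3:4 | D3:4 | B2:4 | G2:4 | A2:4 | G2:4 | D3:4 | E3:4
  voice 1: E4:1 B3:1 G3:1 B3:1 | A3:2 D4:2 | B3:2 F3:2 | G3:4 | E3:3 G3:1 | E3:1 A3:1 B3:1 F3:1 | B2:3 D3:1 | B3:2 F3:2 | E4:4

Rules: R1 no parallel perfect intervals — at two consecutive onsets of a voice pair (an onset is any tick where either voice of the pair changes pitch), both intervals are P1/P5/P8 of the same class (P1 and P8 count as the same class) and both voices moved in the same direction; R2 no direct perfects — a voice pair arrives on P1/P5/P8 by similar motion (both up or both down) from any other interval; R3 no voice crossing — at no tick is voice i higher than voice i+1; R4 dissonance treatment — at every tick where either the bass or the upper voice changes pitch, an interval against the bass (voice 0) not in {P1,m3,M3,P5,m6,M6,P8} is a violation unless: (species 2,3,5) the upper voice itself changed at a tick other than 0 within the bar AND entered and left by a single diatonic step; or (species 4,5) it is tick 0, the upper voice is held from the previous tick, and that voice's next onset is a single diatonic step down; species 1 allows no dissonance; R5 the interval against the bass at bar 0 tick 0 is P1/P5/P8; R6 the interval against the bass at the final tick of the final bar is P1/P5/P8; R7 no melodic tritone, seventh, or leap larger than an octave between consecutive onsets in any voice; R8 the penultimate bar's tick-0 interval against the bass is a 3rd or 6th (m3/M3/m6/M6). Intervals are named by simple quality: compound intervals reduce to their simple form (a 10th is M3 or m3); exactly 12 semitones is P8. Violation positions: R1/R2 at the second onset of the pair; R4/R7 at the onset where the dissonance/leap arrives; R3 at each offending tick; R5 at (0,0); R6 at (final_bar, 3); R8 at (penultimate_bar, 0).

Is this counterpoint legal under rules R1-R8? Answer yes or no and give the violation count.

bar 0: v0=E3 v1=E4 (P8)
bar 1: v0=F3 v1=A3 (M3)
bar 2: v0=D3 v1=B3 (M6)
bar 3: v0=B2 v1=G3 (m6)
bar 4: v0=G2 v1=E3 (M6)
bar 5: v0=A2 v1=E3 (P5)
bar 6: v0=G2 v1=B2 (M3)
bar 7: v0=D3 v1=B3 (M6)
bar 8: v0=E3 v1=E4 (P8)
  R7 @ bar2.2: B3->F3 leap 6st
  R4 @ bar5.2: A2/B3 M2 untreated
  R7 @ bar5.3: B3->F3 leap 6st
  R7 @ bar6.0: F3->B2 leap 6st
  R7 @ bar7.2: B3->F3 leap 6st
  R2 @ bar8.0: D3/F3 m3 -> E3/E4 P8 similar
  R7 @ bar8.0: F3->E4 leap 11st

No (7 violations)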